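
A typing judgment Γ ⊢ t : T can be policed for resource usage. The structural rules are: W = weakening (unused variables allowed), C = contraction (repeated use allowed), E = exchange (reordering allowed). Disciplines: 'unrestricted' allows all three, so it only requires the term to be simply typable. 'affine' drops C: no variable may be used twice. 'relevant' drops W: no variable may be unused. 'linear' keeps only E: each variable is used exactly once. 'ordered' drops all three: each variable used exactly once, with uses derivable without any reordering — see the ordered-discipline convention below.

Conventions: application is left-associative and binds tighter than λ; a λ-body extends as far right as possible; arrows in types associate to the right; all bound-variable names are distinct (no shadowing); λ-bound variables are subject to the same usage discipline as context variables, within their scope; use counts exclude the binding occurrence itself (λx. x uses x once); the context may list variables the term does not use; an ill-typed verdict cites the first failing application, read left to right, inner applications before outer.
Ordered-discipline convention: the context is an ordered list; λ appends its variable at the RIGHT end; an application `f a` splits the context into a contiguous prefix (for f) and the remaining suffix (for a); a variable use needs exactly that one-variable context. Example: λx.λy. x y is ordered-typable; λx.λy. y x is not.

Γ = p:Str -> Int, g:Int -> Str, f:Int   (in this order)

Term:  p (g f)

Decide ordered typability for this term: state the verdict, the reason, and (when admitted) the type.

yes — one use each (p, g, f); ordered split holds; term : Int
use counts: p: 1, g: 1, f: 1
uses in reading order: p, g, f
typing: ✓ — Int
all disciplines: ordered ✓ · linear ✓ · affine ✓ · relevant ✓ · unrestricted ✓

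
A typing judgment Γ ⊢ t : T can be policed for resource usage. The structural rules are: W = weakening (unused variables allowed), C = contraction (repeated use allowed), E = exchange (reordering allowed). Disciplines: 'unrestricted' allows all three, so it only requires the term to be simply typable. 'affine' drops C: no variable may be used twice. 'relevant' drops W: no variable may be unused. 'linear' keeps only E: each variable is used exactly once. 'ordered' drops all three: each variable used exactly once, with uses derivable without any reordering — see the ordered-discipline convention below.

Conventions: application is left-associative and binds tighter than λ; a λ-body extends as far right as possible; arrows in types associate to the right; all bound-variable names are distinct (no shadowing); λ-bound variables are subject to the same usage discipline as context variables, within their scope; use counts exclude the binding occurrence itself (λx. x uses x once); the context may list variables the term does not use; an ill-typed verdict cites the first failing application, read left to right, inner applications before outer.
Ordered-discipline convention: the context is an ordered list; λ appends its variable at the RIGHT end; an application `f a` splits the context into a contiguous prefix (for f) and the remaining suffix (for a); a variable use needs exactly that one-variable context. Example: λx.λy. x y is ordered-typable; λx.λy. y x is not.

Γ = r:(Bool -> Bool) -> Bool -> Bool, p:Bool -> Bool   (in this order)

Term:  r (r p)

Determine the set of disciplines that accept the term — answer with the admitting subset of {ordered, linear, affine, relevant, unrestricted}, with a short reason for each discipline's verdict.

admitting disciplines: relevant, unrestricted
variable uses: r: 2, p: 1
uses in reading order: r, r, p
typing: ✓ — Bool -> Bool
ordered: ✗ — needs contraction — r ×2
linear: ✗ — needs contraction — r ×2
affine: ✗ — needs contraction — r ×2
relevant: ✓ — at least one use each (r, p)
unrestricted: ✓ — typability at Bool -> Bool is all that's needed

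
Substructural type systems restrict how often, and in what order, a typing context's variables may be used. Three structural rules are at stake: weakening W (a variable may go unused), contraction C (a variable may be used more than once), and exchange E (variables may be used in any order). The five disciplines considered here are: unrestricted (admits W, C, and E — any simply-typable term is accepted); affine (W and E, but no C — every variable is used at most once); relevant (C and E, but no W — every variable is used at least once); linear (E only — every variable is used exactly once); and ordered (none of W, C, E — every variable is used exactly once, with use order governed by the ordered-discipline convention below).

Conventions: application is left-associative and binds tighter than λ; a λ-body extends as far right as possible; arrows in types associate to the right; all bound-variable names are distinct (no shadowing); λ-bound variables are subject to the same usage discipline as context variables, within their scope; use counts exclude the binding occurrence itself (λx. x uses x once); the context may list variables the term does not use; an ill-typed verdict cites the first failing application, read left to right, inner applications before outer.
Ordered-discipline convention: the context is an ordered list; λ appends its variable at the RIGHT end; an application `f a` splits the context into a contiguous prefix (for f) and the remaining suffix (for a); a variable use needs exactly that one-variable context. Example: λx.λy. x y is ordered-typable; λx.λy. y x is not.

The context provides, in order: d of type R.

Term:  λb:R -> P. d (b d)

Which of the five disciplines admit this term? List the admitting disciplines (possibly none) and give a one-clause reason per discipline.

admitting disciplines: none
variable uses: d ×2; b (bound) ×1
order of uses: d, b, d
typing: ill-typed: can't apply a value of type R
ordered: ✗ — not simply typable
linear: ✗ — fails simple typing
affine: ✗ — a type mismatch blocks all five
relevant: ✗ — the type mismatch rejects it
unrestricted: ✗ — not simply typable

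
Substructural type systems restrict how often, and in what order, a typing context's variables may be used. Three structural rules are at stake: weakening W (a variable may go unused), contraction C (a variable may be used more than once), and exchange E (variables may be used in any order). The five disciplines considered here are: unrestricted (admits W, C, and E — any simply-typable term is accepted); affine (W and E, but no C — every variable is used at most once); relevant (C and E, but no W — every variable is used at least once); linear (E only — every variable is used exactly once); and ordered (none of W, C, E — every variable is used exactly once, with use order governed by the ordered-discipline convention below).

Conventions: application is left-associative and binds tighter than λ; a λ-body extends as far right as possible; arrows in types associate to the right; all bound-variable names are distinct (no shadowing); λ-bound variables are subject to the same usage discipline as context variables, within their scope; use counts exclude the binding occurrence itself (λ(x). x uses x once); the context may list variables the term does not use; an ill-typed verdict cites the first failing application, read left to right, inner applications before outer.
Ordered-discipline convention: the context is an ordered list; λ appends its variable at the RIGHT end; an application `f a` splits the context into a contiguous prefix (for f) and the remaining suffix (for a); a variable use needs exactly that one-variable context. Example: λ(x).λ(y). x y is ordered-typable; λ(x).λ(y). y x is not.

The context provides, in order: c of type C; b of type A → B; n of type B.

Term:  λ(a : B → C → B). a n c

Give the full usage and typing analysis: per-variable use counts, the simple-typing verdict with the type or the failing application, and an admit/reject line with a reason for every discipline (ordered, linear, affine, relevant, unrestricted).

usage: c ×1; b ×0; n ×1; a (bound) ×1
uses in reading order: a, n, c
typing: the term checks, with type (B → C → B) → B
ordered: ✗ — needs weakening: b unused
linear: ✗ — needs weakening: b unused
affine: ✓ — c, b, n, a: no repeats, contraction unneeded
relevant: ✗ — needs weakening: b unused
unrestricted: ✓ — simply typable at (B → C → B) → B; W, C, E all held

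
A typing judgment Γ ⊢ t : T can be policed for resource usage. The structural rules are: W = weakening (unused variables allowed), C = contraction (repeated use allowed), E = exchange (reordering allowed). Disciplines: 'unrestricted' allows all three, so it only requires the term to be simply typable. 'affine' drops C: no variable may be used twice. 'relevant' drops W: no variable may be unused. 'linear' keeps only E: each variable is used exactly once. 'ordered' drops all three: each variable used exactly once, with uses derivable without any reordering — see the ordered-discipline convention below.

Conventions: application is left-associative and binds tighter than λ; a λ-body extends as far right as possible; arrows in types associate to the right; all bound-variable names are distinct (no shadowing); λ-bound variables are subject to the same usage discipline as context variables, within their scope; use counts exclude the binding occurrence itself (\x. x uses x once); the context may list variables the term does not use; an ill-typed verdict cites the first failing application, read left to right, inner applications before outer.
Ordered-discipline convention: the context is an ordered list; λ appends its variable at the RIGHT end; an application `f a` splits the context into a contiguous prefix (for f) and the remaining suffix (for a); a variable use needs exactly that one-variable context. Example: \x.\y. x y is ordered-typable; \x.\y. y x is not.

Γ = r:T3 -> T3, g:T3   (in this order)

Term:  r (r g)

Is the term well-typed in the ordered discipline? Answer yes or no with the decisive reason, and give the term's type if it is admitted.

no — r ×2 used more than once (contraction)
counts: r=2; g=1
left-to-right use order: r, r, g
typing: well-typed — term : T3
across the five disciplines: ordered ✗; linear ✗; affine ✗; relevant ✓; unrestricted ✓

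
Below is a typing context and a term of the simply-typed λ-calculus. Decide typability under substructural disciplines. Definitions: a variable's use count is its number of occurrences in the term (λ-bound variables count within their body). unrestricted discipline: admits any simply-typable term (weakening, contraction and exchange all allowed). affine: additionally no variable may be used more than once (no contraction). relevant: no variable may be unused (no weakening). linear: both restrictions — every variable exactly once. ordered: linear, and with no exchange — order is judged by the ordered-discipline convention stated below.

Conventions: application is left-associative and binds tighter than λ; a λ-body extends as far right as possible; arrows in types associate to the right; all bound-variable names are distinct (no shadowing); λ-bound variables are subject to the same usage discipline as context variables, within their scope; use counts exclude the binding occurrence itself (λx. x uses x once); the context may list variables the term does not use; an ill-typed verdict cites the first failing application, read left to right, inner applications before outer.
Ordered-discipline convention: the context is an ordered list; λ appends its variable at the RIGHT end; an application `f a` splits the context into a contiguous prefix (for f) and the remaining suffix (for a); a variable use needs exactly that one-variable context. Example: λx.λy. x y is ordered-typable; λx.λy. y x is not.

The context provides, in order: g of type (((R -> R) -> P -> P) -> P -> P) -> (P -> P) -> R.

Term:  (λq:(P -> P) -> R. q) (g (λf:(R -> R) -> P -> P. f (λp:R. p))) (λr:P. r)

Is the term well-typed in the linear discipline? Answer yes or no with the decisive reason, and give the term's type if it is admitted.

yes — g, q, f, p, r: one use apiece; term : R
usage: g ×1, q (bound) ×1, f (bound) ×1, p (bound) ×1, r (bound) ×1
order of uses: q, g, f, p, r
typing: well-typed — term : R
per-discipline verdicts: ordered ✓ | linear ✓ | affine ✓ | relevant ✓ | unrestricted ✓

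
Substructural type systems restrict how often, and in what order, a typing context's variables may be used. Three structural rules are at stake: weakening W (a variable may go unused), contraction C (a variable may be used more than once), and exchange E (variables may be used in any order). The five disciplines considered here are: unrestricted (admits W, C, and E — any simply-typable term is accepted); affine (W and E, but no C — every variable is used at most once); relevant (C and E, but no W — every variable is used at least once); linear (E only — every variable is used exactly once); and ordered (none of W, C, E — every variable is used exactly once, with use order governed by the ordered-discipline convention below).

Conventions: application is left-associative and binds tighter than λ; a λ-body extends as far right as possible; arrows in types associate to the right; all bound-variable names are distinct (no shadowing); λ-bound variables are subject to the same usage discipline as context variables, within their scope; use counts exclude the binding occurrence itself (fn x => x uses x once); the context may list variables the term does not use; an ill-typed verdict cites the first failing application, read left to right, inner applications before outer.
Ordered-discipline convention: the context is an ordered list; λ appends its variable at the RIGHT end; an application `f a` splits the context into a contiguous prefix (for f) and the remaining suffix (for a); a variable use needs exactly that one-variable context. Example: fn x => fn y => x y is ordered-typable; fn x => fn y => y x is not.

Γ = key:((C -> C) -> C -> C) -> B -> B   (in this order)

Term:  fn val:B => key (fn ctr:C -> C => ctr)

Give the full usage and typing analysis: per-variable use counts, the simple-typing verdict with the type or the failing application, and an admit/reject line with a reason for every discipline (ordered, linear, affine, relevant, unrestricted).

variable uses: key=1, val [bound]=0, ctr [bound]=1
order of uses: key, ctr
typing: the term checks, with type B -> B -> B
ordered ✗ (unused: val — weakening required)
linear ✗ (unused: val — weakening required)
affine ✓ (no duplicate uses among key, val, ctr)
relevant ✗ (unused: val — weakening required)
unrestricted ✓ (typability at B -> B -> B is all that's needed)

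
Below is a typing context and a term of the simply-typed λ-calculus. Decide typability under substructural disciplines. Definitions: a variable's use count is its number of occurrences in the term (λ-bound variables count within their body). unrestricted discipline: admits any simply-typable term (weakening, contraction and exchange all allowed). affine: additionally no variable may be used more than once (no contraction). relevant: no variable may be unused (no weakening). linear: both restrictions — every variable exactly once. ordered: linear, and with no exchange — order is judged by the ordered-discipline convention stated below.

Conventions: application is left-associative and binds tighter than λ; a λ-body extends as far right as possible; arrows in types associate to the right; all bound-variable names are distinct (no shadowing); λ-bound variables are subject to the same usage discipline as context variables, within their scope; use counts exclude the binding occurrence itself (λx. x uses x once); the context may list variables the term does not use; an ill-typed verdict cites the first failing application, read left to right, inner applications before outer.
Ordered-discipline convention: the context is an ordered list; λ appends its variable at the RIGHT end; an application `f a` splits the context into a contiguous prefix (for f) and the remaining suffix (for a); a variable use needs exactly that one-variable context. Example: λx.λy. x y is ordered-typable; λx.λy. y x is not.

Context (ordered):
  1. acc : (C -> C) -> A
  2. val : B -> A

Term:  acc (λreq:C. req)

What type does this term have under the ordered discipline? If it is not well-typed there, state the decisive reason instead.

not well-typed under ordered — val left unused
counts: acc: 1×; val: 0×; req [bound]: 1×
uses in reading order: acc, req
typing: well-typed — term : A
all disciplines: ordered ✗; linear ✗; affine ✓; relevant ✗; unrestricted ✓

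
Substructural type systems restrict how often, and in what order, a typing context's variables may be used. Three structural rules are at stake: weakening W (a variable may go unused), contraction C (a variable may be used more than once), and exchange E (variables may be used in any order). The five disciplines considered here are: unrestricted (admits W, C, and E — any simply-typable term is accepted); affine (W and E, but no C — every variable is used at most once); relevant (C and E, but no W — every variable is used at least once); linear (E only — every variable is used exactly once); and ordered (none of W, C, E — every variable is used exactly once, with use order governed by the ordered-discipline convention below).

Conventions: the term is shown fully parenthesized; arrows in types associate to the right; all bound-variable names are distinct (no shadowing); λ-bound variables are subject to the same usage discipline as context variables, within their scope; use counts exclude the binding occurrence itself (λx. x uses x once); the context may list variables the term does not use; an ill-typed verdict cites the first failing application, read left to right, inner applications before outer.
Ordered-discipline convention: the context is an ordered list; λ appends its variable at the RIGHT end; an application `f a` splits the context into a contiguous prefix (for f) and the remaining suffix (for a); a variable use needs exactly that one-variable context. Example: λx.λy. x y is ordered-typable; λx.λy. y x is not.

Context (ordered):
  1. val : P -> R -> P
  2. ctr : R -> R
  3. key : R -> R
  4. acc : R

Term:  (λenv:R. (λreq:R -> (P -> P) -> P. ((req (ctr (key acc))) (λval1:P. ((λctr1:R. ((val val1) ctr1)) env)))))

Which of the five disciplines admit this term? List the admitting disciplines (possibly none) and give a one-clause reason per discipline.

accepted by: linear, affine, relevant, unrestricted
variable uses: val: 1, ctr: 1, key: 1, acc: 1, env [bound]: 1, req [bound]: 1, val1 [bound]: 1, ctr1 [bound]: 1
order of uses: req, ctr, key, acc, val, val1, ctr1, env
typing: well-typed at R -> (R -> (P -> P) -> P) -> P
ordered: ✗ — use order req, ctr, key, acc, val, val1, ctr1, env needs exchange
linear: ✓ — single use per variable (val, ctr, key, acc, env, req, val1, ctr1)
affine: ✓ — no duplicate uses among val, ctr, key, acc, env, req, val1, ctr1
relevant: ✓ — val, ctr, key, acc, env, req, val1, ctr1: all used, weakening unneeded
unrestricted: ✓ — well-typed at R -> (R -> (P -> P) -> P) -> P; no restrictions here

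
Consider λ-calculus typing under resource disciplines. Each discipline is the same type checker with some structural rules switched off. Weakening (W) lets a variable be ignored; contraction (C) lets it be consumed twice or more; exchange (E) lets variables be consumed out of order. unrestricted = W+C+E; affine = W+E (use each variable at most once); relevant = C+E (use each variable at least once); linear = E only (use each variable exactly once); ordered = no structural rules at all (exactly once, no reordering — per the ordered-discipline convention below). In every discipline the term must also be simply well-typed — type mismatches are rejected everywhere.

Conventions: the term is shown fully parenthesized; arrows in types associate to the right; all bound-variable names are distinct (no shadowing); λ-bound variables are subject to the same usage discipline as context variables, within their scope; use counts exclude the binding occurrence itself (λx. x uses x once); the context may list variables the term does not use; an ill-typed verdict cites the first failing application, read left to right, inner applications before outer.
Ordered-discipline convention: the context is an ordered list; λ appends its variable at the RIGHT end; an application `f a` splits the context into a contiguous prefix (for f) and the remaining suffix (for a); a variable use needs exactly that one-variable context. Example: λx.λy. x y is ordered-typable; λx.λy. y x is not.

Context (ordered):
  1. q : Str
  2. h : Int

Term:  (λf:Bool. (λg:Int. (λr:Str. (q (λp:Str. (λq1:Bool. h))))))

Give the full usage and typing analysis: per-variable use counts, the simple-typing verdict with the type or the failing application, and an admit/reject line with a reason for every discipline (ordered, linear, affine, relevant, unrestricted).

usage: q ×1, h ×1, f (λ-bound) ×0, g (λ-bound) ×0, r (λ-bound) ×0, p (λ-bound) ×0, q1 (λ-bound) ×0
left-to-right use order: q, h
typing: ill-typed: applying a non-function (Str)
ordered ✗ (not simply typable)
linear ✗ (fails simple typing)
affine ✗ (a type mismatch blocks all five)
relevant ✗ (the type mismatch rejects it)
unrestricted ✗ (not simply typable)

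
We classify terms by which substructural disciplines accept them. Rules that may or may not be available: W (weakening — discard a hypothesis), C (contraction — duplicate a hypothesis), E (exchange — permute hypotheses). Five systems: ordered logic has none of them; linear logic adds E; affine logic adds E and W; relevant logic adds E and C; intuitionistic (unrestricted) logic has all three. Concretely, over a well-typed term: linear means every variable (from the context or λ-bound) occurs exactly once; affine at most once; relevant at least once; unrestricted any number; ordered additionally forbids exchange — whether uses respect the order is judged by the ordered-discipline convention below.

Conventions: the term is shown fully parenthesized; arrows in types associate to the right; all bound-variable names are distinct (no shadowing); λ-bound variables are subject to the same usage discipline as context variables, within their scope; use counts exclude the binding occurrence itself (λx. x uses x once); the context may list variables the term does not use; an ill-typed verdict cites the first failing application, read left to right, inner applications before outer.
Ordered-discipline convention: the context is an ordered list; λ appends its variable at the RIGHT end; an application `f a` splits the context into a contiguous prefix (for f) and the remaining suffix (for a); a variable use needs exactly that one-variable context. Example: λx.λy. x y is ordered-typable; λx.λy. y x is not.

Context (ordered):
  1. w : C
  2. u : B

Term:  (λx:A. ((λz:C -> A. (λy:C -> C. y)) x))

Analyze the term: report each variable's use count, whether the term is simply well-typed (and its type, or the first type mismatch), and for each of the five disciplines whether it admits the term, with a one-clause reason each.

use counts: w: 0; u: 0; x (bound): 1; z (bound): 0; y (bound): 1
left-to-right use order: y, x
typing: ill-typed: argument of type A where C -> A is required
ordered: ✗, the type mismatch rejects it
linear: ✗, not simply typable
affine: ✗, fails simple typing
relevant: ✗, a type mismatch blocks all five
unrestricted: ✗, the type mismatch rejects it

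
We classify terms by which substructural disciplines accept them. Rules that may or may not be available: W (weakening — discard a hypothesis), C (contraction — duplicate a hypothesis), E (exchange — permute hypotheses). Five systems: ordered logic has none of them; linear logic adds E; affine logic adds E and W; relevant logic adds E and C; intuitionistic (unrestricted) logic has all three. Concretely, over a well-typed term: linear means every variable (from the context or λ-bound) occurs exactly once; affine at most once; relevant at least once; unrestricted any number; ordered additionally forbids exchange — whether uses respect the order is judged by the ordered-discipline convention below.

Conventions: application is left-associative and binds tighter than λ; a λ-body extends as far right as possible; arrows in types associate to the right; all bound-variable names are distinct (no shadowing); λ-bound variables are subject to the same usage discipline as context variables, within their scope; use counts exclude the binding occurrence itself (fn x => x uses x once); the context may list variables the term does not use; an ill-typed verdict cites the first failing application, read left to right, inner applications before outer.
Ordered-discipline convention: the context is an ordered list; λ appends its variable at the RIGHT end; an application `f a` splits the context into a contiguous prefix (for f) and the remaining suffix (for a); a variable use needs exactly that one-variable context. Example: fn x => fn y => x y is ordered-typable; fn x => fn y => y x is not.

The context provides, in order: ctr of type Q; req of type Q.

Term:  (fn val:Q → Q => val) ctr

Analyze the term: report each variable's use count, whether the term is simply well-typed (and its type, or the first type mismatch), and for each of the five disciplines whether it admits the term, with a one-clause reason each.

variable uses: ctr: 1×; req: 0×; val [bound]: 1×
left-to-right use order: val, ctr
typing: ill-typed: an application expects Q → Q but receives Q
ordered: ✗ — fails simple typing
linear: ✗ — a type mismatch blocks all five
affine: ✗ — the type mismatch rejects it
relevant: ✗ — not simply typable
unrestricted: ✗ — fails simple typing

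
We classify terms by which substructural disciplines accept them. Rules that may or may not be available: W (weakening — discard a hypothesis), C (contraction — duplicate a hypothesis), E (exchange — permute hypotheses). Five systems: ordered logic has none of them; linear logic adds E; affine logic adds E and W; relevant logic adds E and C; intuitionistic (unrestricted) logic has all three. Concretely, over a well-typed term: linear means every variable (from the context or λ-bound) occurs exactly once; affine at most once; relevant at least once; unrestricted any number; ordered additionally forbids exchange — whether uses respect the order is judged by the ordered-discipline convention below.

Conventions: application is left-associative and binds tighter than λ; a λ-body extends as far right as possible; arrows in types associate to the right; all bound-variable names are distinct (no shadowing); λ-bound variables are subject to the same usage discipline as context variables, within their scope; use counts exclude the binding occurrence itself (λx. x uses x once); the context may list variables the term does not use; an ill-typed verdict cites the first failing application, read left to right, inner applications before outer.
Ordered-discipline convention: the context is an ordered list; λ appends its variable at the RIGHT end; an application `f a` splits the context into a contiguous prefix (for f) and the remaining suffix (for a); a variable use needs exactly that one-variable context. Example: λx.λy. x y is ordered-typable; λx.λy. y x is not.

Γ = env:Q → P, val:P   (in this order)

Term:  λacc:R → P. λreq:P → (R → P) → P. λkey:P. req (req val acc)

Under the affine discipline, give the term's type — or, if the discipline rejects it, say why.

not well-typed under affine — needs contraction — req ×2
use counts: env=0, val=1, acc [bound]=1, req [bound]=2, key [bound]=0
use order (left to right): req, req, val, acc
typing: ✓ — (R → P) → (P → (R → P) → P) → P → (R → P) → P
all disciplines: ordered ✗ · linear ✗ · affine ✗ · relevant ✗ · unrestricted ✓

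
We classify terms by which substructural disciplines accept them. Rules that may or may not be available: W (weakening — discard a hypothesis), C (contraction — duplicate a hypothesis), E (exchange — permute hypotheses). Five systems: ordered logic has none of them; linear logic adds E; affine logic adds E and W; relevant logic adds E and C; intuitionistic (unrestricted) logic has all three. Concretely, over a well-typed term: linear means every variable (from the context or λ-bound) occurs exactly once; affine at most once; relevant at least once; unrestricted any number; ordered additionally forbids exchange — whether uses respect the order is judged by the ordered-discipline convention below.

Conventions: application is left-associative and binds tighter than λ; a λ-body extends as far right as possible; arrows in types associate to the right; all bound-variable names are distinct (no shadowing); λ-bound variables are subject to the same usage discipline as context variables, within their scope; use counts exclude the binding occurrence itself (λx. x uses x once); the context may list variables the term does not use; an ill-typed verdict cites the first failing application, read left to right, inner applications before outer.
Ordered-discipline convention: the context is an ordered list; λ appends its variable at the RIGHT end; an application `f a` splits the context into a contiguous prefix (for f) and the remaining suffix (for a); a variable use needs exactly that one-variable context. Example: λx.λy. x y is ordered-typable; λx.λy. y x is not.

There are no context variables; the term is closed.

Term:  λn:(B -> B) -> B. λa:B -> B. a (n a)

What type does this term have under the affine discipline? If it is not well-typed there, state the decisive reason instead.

not well-typed under affine — needs contraction — a ×2
use counts: n (λ-bound): 1, a (λ-bound): 2
order of uses: a, n, a
typing: the term checks, with type ((B -> B) -> B) -> (B -> B) -> B
all disciplines: ordered ✗ · linear ✗ · affine ✗ · relevant ✓ · unrestricted ✓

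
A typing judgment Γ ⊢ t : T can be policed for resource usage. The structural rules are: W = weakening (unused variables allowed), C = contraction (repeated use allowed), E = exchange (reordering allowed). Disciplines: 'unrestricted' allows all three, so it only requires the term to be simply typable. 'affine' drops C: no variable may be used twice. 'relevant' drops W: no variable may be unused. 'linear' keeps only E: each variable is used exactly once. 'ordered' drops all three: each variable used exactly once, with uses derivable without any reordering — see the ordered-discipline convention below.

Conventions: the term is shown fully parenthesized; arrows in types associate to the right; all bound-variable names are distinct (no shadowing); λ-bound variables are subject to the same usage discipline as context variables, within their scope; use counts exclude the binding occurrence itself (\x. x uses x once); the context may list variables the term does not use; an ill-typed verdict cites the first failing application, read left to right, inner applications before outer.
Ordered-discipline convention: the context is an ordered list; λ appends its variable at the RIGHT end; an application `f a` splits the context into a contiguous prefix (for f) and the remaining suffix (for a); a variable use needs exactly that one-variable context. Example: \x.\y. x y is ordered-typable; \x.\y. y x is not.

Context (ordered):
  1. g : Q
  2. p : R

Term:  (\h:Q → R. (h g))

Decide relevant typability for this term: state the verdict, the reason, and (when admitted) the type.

no — unused: p — weakening required
counts: g=1, p=0, h (λ-bound)=1
uses in reading order: h, g
typing: well-typed at (Q → R) → R
across the five disciplines: ordered ✗ · linear ✗ · affine ✓ · relevant ✗ · unrestricted ✓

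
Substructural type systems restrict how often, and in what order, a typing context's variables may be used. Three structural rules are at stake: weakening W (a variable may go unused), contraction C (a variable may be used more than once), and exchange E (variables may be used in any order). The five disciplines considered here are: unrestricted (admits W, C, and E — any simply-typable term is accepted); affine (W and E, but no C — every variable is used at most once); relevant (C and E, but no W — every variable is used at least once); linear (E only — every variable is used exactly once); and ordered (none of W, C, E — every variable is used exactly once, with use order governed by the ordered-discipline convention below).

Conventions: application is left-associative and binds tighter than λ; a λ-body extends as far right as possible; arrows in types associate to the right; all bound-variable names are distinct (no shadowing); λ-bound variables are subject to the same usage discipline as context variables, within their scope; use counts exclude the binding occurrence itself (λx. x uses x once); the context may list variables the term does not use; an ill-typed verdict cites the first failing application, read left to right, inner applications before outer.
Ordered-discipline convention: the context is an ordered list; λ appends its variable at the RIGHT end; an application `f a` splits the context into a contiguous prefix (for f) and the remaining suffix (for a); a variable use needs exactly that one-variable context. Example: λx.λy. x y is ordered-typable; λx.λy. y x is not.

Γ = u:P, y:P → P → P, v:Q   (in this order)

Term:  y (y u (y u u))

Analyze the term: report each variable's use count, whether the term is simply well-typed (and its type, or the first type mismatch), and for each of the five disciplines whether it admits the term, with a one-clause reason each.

use counts: u: 3×; y: 3×; v: 0×
left-to-right use order: y, y, u, y, u, u
typing: well-typed — term : P → P
ordered: ✗, repeated use of u ×3, y ×3; v left unused
linear: ✗, repeated use of u ×3, y ×3; v left unused
affine: ✗, repeated use of u ×3, y ×3
relevant: ✗, v left unused
unrestricted: ✓, type-checks (P → P) and nothing is barred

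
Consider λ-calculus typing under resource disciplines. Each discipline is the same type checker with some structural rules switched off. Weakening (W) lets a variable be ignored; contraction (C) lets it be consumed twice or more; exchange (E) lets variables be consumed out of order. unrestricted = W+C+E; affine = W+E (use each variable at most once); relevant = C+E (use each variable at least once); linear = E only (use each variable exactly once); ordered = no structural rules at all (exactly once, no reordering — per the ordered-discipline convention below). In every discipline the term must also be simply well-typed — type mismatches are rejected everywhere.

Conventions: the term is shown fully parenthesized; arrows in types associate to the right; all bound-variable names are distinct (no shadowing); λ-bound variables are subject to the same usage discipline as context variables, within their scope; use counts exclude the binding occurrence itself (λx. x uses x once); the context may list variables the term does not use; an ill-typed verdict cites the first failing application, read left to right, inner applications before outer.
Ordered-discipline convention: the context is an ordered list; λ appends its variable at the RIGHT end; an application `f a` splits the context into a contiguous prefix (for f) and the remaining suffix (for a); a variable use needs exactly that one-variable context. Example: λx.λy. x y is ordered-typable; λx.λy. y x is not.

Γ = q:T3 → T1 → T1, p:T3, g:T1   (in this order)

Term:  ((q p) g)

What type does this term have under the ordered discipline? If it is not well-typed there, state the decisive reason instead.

term : T1
counts: q: 1, p: 1, g: 1
use order (left to right): q, p, g
typing: well-typed at T1
all disciplines: ordered ✓, linear ✓, affine ✓, relevant ✓, unrestricted ✓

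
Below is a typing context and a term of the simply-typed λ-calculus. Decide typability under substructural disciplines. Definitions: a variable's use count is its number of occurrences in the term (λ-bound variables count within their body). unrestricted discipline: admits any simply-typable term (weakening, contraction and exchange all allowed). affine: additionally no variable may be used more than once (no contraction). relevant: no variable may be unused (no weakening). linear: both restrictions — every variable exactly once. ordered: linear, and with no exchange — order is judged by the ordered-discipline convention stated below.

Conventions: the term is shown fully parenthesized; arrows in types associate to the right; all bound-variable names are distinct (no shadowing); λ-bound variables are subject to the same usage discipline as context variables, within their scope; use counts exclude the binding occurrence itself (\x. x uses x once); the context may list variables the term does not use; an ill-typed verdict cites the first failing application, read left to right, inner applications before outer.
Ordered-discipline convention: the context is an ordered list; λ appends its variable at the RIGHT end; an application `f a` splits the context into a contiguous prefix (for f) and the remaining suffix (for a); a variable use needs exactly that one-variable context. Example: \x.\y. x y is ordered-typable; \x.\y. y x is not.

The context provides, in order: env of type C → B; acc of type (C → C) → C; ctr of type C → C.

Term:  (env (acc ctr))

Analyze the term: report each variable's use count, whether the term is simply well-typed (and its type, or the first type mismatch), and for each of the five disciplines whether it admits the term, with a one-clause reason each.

use counts: env: 1×; acc: 1×; ctr: 1×
use order (left to right): env, acc, ctr
typing: the term checks, with type B
ordered: ✓, single-use (env, acc, ctr), ordered derivation ok
linear: ✓, exactly-once usage across env, acc, ctr
affine: ✓, at most one use each (env, acc, ctr)
relevant: ✓, none of env, acc, ctr goes unused
unrestricted: ✓, typability at B is all that's needed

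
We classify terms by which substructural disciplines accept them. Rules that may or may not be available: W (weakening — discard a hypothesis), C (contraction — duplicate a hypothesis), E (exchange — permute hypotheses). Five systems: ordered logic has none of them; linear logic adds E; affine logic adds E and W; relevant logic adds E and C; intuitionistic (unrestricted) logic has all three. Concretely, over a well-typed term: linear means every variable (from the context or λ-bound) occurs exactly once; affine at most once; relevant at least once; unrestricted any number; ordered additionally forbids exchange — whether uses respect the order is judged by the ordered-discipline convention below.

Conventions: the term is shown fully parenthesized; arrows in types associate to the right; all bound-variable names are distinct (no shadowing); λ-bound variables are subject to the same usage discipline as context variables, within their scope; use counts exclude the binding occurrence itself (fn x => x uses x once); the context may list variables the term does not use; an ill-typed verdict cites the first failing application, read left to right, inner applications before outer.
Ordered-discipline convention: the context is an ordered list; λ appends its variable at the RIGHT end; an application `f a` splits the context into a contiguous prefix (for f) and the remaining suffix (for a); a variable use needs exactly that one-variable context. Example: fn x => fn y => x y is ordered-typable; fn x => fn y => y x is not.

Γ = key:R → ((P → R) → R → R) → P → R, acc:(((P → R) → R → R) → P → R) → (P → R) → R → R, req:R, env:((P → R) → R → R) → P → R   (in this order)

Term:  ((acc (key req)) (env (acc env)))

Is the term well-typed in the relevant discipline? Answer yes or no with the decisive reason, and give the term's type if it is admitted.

yes — key, acc, req, env: all used, weakening unneeded; term : R → R
use counts: key: 1; acc: 2; req: 1; env: 2
left-to-right use order: acc, key, req, env, acc, env
typing: the term checks, with type R → R
all disciplines: ordered ✗, linear ✗, affine ✗, relevant ✓, unrestricted ✓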